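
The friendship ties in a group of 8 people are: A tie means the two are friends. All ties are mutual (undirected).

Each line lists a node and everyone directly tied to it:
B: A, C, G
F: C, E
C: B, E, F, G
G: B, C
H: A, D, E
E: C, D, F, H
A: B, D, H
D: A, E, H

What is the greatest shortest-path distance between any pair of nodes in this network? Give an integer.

3

Eccentricity of each node (its greatest distance to any other): A:3, B:2, C:2, D:3, E:2, F:3, G:3, H:3.
The maximum eccentricity is 3, realized for instance by the pair G–D via G – C – E – D. So the diameter is 3.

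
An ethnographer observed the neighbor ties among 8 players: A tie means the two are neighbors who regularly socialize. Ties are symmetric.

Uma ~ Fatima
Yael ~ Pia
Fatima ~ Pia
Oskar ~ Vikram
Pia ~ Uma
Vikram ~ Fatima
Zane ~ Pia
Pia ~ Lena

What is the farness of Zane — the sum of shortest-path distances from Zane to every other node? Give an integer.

16

Distances from Zane: Fatima:2, Lena:2, Oskar:4, Pia:1, Uma:2, Vikram:3, Yael:2.
Sum = 2 + 2 + 4 + 1 + 2 + 3 + 2 = 16.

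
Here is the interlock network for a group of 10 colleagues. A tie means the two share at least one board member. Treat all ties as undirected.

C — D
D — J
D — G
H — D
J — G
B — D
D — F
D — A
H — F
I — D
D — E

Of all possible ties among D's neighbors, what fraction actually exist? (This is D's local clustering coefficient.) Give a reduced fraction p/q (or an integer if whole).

1/18

D's neighbors: A, B, C, E, F, G, H, I, and J (k = 9).
Possible neighbor pairs: C(9,2) = 36. Edges among them: F–H, G–J → e = 2.
Clustering(D) = 2/36 = 1/18.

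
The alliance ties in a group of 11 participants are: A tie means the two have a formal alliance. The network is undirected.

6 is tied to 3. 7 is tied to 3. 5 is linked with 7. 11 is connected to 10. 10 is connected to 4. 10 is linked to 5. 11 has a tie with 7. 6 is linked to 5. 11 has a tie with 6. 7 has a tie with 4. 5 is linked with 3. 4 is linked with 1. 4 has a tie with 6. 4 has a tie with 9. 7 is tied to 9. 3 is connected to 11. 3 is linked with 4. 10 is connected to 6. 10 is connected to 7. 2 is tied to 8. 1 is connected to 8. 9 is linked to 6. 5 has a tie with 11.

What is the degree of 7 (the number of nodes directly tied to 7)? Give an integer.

6

7 is directly tied to 3, 4, 5, 9, 10, and 11. That is 6 neighbors, so the degree of 7 is 6.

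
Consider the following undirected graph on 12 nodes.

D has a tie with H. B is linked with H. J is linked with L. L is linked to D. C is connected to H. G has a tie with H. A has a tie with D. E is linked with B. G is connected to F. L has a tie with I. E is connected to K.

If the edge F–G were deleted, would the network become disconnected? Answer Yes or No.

Without the F–G edge there is no alternate route between F and G, so the network disconnects. It is a bridge.

Yes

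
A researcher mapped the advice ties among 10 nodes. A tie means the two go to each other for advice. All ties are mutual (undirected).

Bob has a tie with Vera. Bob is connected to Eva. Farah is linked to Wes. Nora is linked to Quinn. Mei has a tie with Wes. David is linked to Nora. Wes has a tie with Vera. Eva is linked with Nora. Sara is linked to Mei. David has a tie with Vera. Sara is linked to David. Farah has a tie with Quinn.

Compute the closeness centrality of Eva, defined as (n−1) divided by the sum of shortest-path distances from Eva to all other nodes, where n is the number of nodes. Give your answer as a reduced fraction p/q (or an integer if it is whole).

3/7

Distances from Eva: Bob:1, David:2, Farah:3, Mei:4, Nora:1, Quinn:2, Sara:3, Vera:2, Wes:3. Sum = 21.
n = 10, so closeness = 9/21 = 3/7.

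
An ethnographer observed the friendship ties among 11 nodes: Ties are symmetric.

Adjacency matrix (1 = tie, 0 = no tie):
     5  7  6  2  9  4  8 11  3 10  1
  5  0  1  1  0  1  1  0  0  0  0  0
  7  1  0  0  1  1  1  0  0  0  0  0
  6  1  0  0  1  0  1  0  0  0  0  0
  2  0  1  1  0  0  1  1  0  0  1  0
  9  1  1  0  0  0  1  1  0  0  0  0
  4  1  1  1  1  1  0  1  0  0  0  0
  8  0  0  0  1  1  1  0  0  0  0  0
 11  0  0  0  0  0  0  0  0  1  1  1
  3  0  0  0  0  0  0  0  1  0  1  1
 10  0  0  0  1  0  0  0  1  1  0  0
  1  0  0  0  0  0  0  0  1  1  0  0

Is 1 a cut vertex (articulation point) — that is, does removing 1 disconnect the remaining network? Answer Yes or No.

Even without 1, every remaining node can still reach every other (the residual graph is connected), so 1 is not a cut vertex.

No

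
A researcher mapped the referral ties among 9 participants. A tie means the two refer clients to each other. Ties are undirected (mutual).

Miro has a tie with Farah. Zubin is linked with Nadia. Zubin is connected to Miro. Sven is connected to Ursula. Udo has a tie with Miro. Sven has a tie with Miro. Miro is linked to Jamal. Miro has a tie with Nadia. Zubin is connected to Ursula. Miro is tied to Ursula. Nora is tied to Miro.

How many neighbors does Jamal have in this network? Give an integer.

1

Jamal is directly tied to Miro. That is 1 neighbor, so the degree of Jamal is 1.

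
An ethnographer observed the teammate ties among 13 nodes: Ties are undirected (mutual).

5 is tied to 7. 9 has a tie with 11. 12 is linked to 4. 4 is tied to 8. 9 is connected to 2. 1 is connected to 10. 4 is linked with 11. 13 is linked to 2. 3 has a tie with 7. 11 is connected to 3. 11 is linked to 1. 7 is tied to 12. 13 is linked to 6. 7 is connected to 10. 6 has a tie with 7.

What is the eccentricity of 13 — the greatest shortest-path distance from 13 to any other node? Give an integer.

5

Distances from 13: 1:4, 2:1, 3:3, 4:4, 5:3, 6:1, 7:2, 8:5, 9:2, 10:3, 11:3, 12:3.
The largest is 5 (to 8), so the eccentricity of 13 is 5.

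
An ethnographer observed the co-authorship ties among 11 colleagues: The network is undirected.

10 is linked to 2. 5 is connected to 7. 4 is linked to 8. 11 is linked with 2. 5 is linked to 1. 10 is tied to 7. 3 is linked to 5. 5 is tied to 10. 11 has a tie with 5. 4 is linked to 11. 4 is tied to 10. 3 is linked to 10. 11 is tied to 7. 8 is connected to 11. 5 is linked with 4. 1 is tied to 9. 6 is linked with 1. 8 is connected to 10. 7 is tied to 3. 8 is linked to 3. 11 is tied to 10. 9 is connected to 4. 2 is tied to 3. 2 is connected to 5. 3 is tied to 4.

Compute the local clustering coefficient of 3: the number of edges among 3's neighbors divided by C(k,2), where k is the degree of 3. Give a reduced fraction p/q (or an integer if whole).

3/5

3's neighbors: 2, 4, 5, 7, 8, and 10 (k = 6).
Possible neighbor pairs: C(6,2) = 15. Edges among them: 2–5, 2–10, 4–5, 4–8, 4–10, 5–7, 5–10, 7–10, 8–10 → e = 9.
Clustering(3) = 9/15 = 3/5.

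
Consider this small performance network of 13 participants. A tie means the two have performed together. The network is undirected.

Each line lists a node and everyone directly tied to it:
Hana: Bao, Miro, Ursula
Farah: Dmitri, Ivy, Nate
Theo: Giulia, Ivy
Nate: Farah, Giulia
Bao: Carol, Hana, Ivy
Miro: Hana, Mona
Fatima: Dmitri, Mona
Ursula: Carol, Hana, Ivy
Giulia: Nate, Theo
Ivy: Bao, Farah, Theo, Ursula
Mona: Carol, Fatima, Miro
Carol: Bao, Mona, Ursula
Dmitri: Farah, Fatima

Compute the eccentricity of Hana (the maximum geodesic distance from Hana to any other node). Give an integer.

Distances from Hana: Bao:1, Carol:2, Dmitri:4, Farah:3, Fatima:3, Giulia:4, Ivy:2, Miro:1, Mona:2, Nate:4, Theo:3, Ursula:1.
The largest is 4 (to Dmitri, Nate, and Giulia), so the eccentricity of Hana is 4.

4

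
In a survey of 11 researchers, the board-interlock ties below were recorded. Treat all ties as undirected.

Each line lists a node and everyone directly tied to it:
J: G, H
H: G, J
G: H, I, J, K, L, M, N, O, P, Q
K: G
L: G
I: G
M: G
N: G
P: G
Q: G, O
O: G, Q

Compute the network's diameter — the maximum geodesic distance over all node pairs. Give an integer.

2

Eccentricity of each node (its greatest distance to any other): G:1, H:2, I:2, J:2, K:2, L:2, M:2, N:2, O:2, P:2, Q:2.
The maximum eccentricity is 2, realized for instance by the pair H–I via H – G – I. So the diameter is 2.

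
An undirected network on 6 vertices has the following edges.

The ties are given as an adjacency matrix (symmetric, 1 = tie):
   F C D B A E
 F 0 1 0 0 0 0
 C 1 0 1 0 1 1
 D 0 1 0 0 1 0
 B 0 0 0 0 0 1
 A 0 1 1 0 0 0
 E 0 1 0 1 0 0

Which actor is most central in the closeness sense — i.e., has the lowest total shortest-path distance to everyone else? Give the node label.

C

Farness (sum of distances to all others) for each node — A:9, B:12, C:6, D:9, E:8, F:10.
The smallest farness is 6, for C, so C has the highest closeness.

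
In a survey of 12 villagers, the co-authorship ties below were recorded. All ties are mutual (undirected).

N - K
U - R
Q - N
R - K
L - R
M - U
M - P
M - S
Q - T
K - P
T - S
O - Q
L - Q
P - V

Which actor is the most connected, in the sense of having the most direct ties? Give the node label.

Q

Degrees — K:3, L:2, M:3, N:2, O:1, P:3, Q:4, R:3, S:2, T:2, U:2, V:1.
The maximum is 4, attained only by Q.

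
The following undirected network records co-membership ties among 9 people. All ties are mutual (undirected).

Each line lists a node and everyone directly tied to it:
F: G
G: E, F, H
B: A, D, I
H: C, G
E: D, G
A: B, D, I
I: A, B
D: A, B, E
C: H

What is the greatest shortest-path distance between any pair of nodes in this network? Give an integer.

6

Eccentricity of each node (its greatest distance to any other): A:5, B:5, C:6, D:4, E:3, F:5, G:4, H:5, I:6.
The maximum eccentricity is 6, realized for instance by the pair I–C via I – A – D – E – G – H – C. So the diameter is 6.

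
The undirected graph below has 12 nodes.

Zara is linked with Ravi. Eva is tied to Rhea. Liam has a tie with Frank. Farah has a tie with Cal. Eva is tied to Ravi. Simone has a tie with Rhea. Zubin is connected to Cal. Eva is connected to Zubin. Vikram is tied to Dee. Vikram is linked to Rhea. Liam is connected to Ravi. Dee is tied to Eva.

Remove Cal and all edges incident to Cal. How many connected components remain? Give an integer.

2

Without Cal, the remaining ties split the others into: {Dee, Eva, Frank, Liam, Ravi, Rhea, Simone, Vikram, Zara, Zubin}; {Farah}.
That's 2 separate components.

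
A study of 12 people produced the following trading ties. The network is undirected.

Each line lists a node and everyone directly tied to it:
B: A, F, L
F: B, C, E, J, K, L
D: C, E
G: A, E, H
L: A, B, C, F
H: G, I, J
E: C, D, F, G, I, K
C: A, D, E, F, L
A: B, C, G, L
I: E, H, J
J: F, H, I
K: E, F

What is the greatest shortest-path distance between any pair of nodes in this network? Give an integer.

Eccentricity of each node (its greatest distance to any other): A:3, B:3, C:3, D:3, E:2, F:2, G:2, H:3, I:3, J:3, K:3, L:3.
The maximum eccentricity is 3, realized for instance by the pair B–I via B – F – J – I. So the diameter is 3.

3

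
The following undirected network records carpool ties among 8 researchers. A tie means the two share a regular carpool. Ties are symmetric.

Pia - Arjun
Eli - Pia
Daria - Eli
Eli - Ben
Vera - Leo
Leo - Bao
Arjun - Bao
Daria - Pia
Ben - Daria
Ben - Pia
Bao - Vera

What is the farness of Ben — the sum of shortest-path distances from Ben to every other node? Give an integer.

16

Distances from Ben: Arjun:2, Bao:3, Daria:1, Eli:1, Leo:4, Pia:1, Vera:4.
Sum = 2 + 3 + 1 + 1 + 4 + 1 + 4 = 16.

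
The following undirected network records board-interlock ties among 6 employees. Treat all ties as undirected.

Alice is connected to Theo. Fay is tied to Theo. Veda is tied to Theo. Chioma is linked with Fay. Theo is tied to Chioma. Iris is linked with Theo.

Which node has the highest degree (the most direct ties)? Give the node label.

Degrees — Alice:1, Chioma:2, Fay:2, Iris:1, Theo:5, Veda:1.
The maximum is 5, attained only by Theo.

Theo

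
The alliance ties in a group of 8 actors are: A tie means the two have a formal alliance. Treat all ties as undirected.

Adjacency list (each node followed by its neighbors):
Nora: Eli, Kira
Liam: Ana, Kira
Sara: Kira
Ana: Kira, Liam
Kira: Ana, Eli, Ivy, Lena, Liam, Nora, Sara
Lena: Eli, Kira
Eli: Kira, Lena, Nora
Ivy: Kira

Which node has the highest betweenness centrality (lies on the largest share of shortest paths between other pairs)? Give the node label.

Unnormalized betweenness of each node: Ana:0, Eli:1/2, Ivy:0, Kira:35/2, Lena:0, Liam:0, Nora:0, Sara:0.
Kira has the largest value, 35/2, making it the main broker — the node through which the most shortest paths run.

Kira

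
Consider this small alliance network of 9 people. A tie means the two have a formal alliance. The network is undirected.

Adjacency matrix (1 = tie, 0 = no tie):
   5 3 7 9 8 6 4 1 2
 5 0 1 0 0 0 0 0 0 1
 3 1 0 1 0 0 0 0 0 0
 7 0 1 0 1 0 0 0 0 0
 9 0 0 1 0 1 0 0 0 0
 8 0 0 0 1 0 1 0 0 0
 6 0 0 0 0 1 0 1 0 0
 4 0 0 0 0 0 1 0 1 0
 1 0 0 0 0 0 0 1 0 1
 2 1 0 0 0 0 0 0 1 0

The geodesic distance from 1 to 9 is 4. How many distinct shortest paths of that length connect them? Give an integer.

1

The shortest distance is 4, and the only length-4 path is 1–4–6–8–9. So there is exactly 1 shortest path.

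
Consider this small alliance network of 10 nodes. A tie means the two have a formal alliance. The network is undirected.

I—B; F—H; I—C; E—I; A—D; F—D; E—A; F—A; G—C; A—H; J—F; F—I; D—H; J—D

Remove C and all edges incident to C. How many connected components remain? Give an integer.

2

Without C, the remaining ties split the others into: {A, B, D, E, F, H, I, J}; {G}.
That's 2 separate components.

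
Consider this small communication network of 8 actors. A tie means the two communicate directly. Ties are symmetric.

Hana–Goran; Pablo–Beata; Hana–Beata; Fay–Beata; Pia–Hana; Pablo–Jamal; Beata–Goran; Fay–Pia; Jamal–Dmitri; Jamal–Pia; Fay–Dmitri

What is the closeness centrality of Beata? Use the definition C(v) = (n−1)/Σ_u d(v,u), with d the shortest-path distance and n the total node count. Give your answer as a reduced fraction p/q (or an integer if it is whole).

7/10

Distances from Beata: Dmitri:2, Fay:1, Goran:1, Hana:1, Jamal:2, Pablo:1, Pia:2. Sum = 10.
n = 8, so closeness = 7/10.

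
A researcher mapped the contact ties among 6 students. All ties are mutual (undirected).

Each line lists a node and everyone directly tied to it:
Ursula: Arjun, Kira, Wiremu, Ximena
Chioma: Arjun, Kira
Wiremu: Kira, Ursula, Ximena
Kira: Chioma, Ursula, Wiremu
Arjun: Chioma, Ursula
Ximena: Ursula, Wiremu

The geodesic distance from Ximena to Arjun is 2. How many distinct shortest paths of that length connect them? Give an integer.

1

The shortest distance is 2, and the only length-2 path is Ximena–Ursula–Arjun. So there is exactly 1 shortest path.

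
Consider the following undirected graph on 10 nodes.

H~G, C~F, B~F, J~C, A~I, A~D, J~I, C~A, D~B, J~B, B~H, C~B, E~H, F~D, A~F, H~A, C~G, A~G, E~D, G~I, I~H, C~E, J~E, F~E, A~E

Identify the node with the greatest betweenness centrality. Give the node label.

Unnormalized betweenness of each node: A:17/3, B:7/3, C:59/20, D:9/20, E:8/3, F:7/10, G:7/12, H:127/60, I:7/6, J:41/30.
A has the largest value, 17/3, making it the main broker — the node through which the most shortest paths run.

A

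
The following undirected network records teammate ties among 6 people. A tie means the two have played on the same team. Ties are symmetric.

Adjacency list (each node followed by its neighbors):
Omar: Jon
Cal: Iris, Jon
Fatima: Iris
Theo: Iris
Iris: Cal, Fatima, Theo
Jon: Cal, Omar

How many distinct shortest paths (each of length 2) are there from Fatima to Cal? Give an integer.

1

The shortest distance is 2, and the only length-2 path is Fatima–Iris–Cal. So there is exactly 1 shortest path.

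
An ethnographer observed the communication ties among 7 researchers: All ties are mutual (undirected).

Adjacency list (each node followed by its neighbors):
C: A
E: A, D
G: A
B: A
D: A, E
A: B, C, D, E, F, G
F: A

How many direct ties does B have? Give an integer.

B is directly tied to A. That is 1 neighbor, so the degree of B is 1.

1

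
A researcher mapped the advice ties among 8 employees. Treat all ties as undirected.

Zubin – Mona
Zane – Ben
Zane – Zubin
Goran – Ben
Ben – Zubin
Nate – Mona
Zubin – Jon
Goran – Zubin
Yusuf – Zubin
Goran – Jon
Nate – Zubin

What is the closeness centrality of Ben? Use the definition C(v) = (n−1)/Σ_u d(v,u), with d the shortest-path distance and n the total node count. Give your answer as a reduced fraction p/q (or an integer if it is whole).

7/11

Distances from Ben: Goran:1, Jon:2, Mona:2, Nate:2, Yusuf:2, Zane:1, Zubin:1. Sum = 11.
n = 8, so closeness = 7/11.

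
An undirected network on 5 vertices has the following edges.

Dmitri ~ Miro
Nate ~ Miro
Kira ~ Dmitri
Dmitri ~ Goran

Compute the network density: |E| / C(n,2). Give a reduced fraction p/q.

2/5

There are 4 edges and 5 nodes, so the maximum possible is C(5,2) = 10.
Density = 4/10 = 2/5.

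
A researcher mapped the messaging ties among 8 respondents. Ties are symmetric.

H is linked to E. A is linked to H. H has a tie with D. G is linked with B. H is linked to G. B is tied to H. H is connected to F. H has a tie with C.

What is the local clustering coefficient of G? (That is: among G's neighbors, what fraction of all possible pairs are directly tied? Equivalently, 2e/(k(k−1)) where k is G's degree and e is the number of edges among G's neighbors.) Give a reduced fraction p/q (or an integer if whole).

1

G's neighbors: B and H (k = 2).
Possible neighbor pairs: C(2,2) = 1. Edges among them: B–H → e = 1.
Clustering(G) = 1/1.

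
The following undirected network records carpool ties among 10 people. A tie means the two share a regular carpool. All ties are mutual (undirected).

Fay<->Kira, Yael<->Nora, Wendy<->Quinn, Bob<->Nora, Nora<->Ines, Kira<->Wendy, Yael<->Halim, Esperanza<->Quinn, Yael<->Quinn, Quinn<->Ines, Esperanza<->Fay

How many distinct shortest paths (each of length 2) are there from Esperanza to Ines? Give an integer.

1

The shortest distance is 2, and the only length-2 path is Esperanza–Quinn–Ines. So there is exactly 1 shortest path.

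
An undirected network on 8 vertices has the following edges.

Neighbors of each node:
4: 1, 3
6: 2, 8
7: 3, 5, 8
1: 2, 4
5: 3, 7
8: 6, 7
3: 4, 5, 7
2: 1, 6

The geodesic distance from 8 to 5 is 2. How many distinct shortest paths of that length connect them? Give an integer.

1

The shortest distance is 2, and the only length-2 path is 8–7–5. So there is exactly 1 shortest path.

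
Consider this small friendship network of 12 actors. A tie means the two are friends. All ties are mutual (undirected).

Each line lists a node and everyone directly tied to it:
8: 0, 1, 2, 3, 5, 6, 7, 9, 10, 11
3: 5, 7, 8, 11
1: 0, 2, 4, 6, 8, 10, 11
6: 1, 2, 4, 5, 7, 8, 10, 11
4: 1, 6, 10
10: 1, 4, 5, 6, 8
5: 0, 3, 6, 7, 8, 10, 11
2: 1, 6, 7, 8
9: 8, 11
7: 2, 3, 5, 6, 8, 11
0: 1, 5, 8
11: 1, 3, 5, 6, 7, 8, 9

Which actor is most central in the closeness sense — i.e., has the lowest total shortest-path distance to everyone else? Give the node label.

Farness (sum of distances to all others) for each node — 0:19, 1:15, 2:18, 3:19, 4:21, 5:15, 6:14, 7:16, 8:12, 9:21, 10:17, 11:15.
The smallest farness is 12, for 8, so 8 has the highest closeness.

8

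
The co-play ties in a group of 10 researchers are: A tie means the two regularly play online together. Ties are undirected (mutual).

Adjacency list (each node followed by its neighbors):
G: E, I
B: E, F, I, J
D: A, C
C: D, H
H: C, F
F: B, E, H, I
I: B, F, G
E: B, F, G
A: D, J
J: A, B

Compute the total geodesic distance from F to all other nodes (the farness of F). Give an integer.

Distances from F: A:3, B:1, C:2, D:3, E:1, G:2, H:1, I:1, J:2.
Sum = 3 + 1 + 2 + 3 + 1 + 2 + 1 + 1 + 2 = 16.

16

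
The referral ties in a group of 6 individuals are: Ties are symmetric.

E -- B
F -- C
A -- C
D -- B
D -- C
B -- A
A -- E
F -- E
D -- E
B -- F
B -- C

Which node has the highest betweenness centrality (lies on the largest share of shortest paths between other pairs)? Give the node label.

B

Unnormalized betweenness of each node: A:1/4, B:5/4, C:1, D:1/4, E:1, F:1/4.
B has the largest value, 5/4, making it the main broker — the node through which the most shortest paths run.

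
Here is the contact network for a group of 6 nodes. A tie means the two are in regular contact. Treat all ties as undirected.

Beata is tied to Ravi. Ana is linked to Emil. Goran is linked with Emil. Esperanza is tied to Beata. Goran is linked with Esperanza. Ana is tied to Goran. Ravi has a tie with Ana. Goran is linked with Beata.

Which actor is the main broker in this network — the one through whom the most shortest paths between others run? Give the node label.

Unnormalized betweenness of each node: Ana:3/2, Beata:3/2, Emil:0, Esperanza:0, Goran:7/2, Ravi:1/2.
Goran has the largest value, 7/2, making it the main broker — the node through which the most shortest paths run.

Goran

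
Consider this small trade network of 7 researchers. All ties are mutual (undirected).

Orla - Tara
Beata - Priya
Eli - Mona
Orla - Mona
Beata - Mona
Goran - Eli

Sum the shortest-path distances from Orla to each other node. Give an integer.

12

Distances from Orla: Beata:2, Eli:2, Goran:3, Mona:1, Priya:3, Tara:1.
Sum = 2 + 2 + 3 + 1 + 3 + 1 = 12.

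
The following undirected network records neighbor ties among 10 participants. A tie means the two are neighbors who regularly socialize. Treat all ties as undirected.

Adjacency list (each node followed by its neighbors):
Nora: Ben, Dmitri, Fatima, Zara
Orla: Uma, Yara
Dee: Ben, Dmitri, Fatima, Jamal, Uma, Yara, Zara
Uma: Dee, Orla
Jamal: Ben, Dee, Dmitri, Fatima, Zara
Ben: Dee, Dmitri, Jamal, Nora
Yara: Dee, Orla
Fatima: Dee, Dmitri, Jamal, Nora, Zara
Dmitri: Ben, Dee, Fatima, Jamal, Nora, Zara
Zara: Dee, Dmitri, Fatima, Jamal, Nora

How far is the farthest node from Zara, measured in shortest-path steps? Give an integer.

Distances from Zara: Ben:2, Dee:1, Dmitri:1, Fatima:1, Jamal:1, Nora:1, Orla:3, Uma:2, Yara:2.
The largest is 3 (to Orla), so the eccentricity of Zara is 3.

3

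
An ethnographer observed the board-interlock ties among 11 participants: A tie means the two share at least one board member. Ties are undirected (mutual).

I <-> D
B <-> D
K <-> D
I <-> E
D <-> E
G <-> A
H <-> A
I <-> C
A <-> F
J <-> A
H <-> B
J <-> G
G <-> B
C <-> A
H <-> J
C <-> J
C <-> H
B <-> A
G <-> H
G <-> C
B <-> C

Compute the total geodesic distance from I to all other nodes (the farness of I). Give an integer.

Distances from I: A:2, B:2, C:1, D:1, E:1, F:3, G:2, H:2, J:2, K:2.
Sum = 2 + 2 + 1 + 1 + 1 + 3 + 2 + 2 + 2 + 2 = 18.

18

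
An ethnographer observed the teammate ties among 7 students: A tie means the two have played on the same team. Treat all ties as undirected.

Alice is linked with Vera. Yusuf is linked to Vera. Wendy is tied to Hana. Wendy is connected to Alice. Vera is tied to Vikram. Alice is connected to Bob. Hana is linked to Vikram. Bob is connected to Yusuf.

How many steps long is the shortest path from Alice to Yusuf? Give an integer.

2

One shortest route is Alice – Bob – Yusuf, which uses 2 edges, and Alice and Yusuf are not directly tied, so nothing shorter exists. So d(Alice,Yusuf) = 2.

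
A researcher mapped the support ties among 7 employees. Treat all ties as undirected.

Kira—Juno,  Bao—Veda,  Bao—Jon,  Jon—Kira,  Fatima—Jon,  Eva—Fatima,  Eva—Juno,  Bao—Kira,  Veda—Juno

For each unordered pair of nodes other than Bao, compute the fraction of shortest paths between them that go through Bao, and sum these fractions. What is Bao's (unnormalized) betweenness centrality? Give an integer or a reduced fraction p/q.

Pairs whose geodesics pass through Bao — Fatima–Veda: 1/2; Jon–Veda: 1; Kira–Veda: 1/2.
All other pairs contribute 0.
Summing the contributions gives betweenness(Bao) = 2.

2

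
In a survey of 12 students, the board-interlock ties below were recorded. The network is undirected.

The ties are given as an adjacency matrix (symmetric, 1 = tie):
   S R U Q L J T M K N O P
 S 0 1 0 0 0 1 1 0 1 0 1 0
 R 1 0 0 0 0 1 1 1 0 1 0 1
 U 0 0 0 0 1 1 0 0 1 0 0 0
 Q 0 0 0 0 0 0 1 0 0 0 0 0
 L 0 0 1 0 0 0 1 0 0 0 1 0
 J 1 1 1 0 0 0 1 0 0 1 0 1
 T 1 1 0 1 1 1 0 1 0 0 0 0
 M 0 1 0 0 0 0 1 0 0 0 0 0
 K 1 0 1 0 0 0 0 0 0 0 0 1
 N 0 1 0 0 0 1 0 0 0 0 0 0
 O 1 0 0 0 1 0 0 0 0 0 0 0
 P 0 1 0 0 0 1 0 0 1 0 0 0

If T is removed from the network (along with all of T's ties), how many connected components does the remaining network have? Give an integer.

2

Without T, the remaining ties split the others into: {J, K, L, M, N, O, P, R, S, U}; {Q}.
That's 2 separate components.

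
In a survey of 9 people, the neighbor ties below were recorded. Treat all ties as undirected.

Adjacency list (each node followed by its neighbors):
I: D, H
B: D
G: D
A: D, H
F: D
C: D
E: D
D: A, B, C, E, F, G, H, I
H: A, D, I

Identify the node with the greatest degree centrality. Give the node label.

D

Degrees — A:2, B:1, C:1, D:8, E:1, F:1, G:1, H:3, I:2.
The maximum is 8, attained only by D.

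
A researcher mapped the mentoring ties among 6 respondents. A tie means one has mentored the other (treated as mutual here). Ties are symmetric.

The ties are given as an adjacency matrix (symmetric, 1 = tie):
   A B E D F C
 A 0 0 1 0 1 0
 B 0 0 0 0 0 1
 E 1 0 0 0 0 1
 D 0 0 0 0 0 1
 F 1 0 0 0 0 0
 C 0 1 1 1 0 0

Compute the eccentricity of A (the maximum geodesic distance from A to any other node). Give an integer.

Distances from A: B:3, C:2, D:3, E:1, F:1.
The largest is 3 (to B and D), so the eccentricity of A is 3.

3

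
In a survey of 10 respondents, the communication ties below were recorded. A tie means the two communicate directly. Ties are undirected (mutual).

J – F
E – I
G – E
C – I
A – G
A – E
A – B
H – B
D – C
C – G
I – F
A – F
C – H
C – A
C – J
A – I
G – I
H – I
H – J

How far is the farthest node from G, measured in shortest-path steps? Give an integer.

2

Distances from G: A:1, B:2, C:1, D:2, E:1, F:2, H:2, I:1, J:2.
The largest is 2 (to H, F, B, J, and D), so the eccentricity of G is 2.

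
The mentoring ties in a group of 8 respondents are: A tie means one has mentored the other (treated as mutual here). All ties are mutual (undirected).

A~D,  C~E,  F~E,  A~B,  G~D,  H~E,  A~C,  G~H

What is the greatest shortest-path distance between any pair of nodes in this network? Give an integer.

Eccentricity of each node (its greatest distance to any other): A:3, B:4, C:3, D:4, E:3, F:4, G:3, H:4.
The maximum eccentricity is 4, realized for instance by the pair D–F via D – A – C – E – F. So the diameter is 4.

4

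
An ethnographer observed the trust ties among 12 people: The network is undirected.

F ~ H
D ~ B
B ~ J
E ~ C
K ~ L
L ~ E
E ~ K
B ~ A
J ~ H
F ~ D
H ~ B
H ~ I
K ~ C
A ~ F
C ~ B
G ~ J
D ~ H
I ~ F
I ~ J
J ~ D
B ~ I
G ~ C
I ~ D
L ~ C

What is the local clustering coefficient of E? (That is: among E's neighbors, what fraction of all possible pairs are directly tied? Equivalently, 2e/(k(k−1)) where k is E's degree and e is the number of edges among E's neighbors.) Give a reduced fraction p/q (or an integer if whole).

1

E's neighbors: C, K, and L (k = 3).
Possible neighbor pairs: C(3,2) = 3. Edges among them: C–K, C–L, K–L → e = 3.
Clustering(E) = 3/3 = 1.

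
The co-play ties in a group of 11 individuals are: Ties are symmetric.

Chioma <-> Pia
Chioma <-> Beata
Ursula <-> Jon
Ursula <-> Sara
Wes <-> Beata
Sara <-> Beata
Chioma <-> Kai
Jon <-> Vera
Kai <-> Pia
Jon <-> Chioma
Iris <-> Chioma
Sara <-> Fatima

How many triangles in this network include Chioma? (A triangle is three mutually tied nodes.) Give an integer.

1

Chioma's neighbors: Beata, Iris, Jon, Kai, and Pia.
Neighbor pairs that are themselves tied: Chioma–Kai–Pia. Each forms one triangle with Chioma, for 1 in total.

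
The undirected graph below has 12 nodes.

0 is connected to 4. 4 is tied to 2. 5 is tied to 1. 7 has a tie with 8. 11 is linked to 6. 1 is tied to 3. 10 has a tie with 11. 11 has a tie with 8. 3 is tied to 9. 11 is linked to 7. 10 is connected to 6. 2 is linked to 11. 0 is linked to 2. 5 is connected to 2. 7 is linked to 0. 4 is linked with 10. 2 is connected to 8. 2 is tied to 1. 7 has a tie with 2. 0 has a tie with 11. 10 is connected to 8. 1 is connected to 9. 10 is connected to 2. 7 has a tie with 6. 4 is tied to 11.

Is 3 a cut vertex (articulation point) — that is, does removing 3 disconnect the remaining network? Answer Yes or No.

No

Even without 3, every remaining node can still reach every other (the residual graph is connected), so 3 is not a cut vertex.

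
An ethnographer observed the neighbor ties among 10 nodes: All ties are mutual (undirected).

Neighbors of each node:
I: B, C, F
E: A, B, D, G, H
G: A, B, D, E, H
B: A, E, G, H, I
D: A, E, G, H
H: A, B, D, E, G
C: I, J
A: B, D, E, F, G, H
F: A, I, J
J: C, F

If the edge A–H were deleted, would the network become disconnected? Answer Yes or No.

Even without that edge, A still reaches H via A – E – H, so the network stays connected. Not a bridge.

No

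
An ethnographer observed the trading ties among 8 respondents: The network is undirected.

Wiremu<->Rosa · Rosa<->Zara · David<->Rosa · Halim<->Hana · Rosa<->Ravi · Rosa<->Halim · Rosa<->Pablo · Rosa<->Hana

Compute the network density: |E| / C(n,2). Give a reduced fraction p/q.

There are 8 edges and 8 nodes, so the maximum possible is C(8,2) = 28.
Density = 8/28 = 2/7.

2/7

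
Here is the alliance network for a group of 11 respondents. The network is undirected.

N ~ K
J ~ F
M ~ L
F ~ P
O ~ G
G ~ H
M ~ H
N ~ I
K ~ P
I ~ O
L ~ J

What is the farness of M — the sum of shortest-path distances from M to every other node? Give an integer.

Distances from M: F:3, G:2, H:1, I:4, J:2, K:5, L:1, N:5, O:3, P:4.
Sum = 3 + 2 + 1 + 4 + 2 + 5 + 1 + 5 + 3 + 4 = 30.

30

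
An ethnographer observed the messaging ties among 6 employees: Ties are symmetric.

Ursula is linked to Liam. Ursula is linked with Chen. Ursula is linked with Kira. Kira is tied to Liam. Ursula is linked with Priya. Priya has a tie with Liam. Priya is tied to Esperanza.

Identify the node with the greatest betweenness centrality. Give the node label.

Unnormalized betweenness of each node: Chen:0, Esperanza:0, Kira:0, Liam:1, Priya:4, Ursula:5.
Ursula has the largest value, 5, making it the main broker — the node through which the most shortest paths run.

Ursula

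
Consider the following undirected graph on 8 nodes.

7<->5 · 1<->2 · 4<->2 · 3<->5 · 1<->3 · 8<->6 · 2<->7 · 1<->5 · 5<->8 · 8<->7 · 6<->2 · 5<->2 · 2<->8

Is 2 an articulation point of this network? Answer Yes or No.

Removing 2 leaves {1, 3, 5, 6, 7, and 8} with no path to {4}, so the network splits into 2 components. 2 is a cut vertex.

Yes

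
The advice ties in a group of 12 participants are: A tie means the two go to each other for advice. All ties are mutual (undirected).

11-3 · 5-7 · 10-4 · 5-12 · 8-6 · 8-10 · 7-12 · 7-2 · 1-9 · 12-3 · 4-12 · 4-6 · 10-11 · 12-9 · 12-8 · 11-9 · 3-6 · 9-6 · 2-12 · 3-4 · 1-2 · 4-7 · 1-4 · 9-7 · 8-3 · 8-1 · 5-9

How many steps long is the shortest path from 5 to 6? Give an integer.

One shortest route is 5 – 9 – 6, which uses 2 edges, and 5 and 6 are not directly tied, so nothing shorter exists. So d(5,6) = 2.

2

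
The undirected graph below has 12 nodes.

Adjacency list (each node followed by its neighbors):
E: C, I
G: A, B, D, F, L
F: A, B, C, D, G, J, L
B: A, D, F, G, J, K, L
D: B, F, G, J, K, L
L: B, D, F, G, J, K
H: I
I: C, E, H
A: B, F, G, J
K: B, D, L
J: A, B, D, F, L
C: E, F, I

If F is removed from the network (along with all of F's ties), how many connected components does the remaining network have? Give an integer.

2

Without F, the remaining ties split the others into: {A, B, D, G, J, K, L}; {C, E, H, I}.
That's 2 separate components.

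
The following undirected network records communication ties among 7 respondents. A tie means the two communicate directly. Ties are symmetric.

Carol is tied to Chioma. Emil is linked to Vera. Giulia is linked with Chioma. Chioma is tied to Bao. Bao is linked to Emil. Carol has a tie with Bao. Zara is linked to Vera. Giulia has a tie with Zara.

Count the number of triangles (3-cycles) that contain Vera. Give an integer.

0

Vera's neighbors are Emil and Zara, but none of them are tied to each other, so no triangle contains Vera.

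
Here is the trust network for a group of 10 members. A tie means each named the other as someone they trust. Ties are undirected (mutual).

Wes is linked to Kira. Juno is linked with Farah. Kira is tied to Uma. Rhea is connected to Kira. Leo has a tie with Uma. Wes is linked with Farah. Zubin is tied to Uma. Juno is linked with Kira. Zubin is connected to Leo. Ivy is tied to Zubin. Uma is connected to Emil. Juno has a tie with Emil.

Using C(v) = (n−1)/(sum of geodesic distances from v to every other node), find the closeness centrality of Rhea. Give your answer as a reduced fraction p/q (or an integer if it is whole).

Distances from Rhea: Emil:3, Farah:3, Ivy:4, Juno:2, Kira:1, Leo:3, Uma:2, Wes:2, Zubin:3. Sum = 23.
n = 10, so closeness = 9/23.

9/23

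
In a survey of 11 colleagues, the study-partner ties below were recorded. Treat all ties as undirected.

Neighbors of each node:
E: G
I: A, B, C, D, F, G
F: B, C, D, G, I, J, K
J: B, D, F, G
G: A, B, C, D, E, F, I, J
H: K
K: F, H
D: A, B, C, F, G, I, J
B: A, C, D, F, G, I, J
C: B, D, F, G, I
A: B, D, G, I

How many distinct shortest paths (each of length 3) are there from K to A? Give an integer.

The shortest distance is 3. The length-3 paths are: K–F–B–A; K–F–I–A; K–F–D–A; K–F–G–A.
That gives 4 distinct shortest paths.

4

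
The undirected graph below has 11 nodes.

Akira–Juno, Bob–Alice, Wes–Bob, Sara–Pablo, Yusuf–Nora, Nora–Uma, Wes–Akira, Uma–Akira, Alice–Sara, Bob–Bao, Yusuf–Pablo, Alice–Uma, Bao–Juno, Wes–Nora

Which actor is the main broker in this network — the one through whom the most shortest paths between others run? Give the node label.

Alice

Unnormalized betweenness of each node: Akira:27/4, Alice:34/3, Bao:9/4, Bob:39/4, Juno:3/2, Nora:29/3, Pablo:2, Sara:29/6, Uma:49/6, Wes:91/12, Yusuf:25/6.
Alice has the largest value, 34/3, making it the main broker — the node through which the most shortest paths run.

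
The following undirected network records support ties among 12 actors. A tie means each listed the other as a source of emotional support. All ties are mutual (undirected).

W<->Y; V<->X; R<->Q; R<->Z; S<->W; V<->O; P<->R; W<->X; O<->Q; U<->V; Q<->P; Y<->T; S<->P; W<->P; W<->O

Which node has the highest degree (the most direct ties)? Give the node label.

W

Degrees — O:3, P:4, Q:3, R:3, S:2, T:1, U:1, V:3, W:5, X:2, Y:2, Z:1.
The maximum is 5, attained only by W.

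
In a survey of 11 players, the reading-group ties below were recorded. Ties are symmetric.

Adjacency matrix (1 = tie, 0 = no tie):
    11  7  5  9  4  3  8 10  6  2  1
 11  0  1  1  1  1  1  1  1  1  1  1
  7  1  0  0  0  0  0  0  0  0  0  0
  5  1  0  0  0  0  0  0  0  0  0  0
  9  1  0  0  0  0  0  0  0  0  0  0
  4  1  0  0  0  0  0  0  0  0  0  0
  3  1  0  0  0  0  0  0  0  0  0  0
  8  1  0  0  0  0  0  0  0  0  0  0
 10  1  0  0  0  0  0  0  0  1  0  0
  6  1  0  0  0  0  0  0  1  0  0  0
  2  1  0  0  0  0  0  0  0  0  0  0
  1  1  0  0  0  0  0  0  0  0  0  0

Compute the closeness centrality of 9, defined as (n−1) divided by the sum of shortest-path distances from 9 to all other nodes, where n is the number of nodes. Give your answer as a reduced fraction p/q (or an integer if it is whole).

Distances from 9: 1:2, 2:2, 3:2, 4:2, 5:2, 6:2, 7:2, 8:2, 10:2, 11:1. Sum = 19.
n = 11, so closeness = 10/19.

10/19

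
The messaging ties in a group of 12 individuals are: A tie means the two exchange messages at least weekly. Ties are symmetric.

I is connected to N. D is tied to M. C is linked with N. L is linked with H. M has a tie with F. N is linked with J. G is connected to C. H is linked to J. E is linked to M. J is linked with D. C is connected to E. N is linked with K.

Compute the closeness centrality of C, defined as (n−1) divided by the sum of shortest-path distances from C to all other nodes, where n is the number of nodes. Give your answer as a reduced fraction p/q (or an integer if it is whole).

11/24

Distances from C: D:3, E:1, F:3, G:1, H:3, I:2, J:2, K:2, L:4, M:2, N:1. Sum = 24.
n = 12, so closeness = 11/24.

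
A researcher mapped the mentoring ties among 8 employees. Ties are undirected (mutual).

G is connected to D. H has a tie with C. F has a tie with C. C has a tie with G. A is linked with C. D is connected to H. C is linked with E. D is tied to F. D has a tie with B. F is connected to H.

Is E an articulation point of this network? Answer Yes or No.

No

Even without E, every remaining node can still reach every other (the residual graph is connected), so E is not a cut vertex.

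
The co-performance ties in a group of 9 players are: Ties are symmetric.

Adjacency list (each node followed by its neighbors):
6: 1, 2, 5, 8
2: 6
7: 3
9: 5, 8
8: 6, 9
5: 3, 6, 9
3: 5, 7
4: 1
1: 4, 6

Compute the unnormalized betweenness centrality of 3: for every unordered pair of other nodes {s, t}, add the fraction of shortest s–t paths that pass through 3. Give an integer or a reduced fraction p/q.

7

Pairs whose geodesics pass through 3 — 6–7: 1; 5–7: 1; 7–1: 1; 7–2: 1; 7–4: 1; 7–9: 1; 7–8: 2/2.
All other pairs contribute 0.
Summing the contributions gives betweenness(3) = 7.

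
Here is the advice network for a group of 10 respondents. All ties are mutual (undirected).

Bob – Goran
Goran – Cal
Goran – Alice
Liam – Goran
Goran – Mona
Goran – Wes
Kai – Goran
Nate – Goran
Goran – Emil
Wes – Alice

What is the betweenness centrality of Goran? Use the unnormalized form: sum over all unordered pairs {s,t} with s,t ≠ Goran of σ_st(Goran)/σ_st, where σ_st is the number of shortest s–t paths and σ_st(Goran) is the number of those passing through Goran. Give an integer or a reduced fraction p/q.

Pairs whose geodesics pass through Goran — Mona–Emil: 1; Mona–Bob: 1; Mona–Nate: 1; Mona–Wes: 1; Mona–Kai: 1; Mona–Liam: 1; Mona–Cal: 1; Mona–Alice: 1; Emil–Bob: 1; Emil–Nate: 1; Emil–Wes: 1; Emil–Kai: 1; Emil–Liam: 1; Emil–Cal: 1 … (+21 more pairs).
All other pairs contribute 0.
Summing the contributions gives betweenness(Goran) = 35.

35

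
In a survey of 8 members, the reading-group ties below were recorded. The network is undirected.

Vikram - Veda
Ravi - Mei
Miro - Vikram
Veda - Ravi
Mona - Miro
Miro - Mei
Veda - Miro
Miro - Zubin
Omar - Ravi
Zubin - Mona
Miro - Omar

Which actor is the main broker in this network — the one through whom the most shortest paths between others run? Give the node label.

Miro

Unnormalized betweenness of each node: Mei:1, Miro:27/2, Mona:0, Omar:1, Ravi:3/2, Veda:2, Vikram:0, Zubin:0.
Miro has the largest value, 27/2, making it the main broker — the node through which the most shortest paths run.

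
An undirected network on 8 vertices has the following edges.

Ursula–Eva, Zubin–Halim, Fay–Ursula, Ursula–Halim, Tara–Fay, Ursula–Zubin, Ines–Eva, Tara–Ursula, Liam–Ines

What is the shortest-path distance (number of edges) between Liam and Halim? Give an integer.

4

One shortest route is Liam – Ines – Eva – Ursula – Halim, which uses 4 edges, and at distance 3 from Liam we only reach {Ursula}, which does not include Halim. So d(Liam,Halim) = 4.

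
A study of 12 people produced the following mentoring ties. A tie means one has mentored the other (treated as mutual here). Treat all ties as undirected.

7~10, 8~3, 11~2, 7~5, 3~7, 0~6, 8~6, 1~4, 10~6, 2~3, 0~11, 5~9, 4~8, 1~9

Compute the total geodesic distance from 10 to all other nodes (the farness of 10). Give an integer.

26

Distances from 10: 0:2, 1:4, 2:3, 3:2, 4:3, 5:2, 6:1, 7:1, 8:2, 9:3, 11:3.
Sum = 2 + 4 + 3 + 2 + 3 + 2 + 1 + 1 + 2 + 3 + 3 = 26.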